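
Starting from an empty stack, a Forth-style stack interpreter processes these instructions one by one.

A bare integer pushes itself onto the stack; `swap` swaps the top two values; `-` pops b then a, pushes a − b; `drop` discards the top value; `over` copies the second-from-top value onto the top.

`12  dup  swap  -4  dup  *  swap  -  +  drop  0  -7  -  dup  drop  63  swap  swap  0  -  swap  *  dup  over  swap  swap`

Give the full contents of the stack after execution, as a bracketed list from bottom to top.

[441, 441, 441]

12   -> 12
dup  -> 12 12
swap -> 12 12
-4   -> 12 12 -4
dup  -> 12 12 -4 -4
*    -> 12 12 16
swap -> 12 16 12
-    -> 12 4
+    -> 16
drop -> (empty)
0    -> 0
-7   -> 0 -7
-    -> 7
dup  -> 7 7
drop -> 7
63   -> 7 63
swap -> 63 7
swap -> 7 63
0    -> 7 63 0
-    -> 7 63
swap -> 63 7
*    -> 441
dup  -> 441 441
over -> 441 441 441
swap -> 441 441 441
swap -> 441 441 441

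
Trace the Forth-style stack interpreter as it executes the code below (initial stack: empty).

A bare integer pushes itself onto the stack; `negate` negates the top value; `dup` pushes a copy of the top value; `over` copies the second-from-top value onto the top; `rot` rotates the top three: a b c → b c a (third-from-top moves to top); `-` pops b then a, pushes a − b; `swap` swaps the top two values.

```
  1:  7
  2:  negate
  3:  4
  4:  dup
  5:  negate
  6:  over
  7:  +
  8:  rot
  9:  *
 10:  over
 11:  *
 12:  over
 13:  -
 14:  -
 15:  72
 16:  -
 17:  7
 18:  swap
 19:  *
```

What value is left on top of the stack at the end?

-448

7      : [7]
negate : [-7]
4      : [-7, 4]
dup    : [-7, 4, 4]
negate : [-7, 4, -4]
over   : [-7, 4, -4, 4]
+      : [-7, 4, 0]
rot    : [4, 0, -7]
*      : [4, 0]
over   : [4, 0, 4]
*      : [4, 0]
over   : [4, 0, 4]
-      : [4, -4]
-      : [8]
72     : [8, 72]
-      : [-64]
7      : [-64, 7]
swap   : [7, -64]
*      : [-448]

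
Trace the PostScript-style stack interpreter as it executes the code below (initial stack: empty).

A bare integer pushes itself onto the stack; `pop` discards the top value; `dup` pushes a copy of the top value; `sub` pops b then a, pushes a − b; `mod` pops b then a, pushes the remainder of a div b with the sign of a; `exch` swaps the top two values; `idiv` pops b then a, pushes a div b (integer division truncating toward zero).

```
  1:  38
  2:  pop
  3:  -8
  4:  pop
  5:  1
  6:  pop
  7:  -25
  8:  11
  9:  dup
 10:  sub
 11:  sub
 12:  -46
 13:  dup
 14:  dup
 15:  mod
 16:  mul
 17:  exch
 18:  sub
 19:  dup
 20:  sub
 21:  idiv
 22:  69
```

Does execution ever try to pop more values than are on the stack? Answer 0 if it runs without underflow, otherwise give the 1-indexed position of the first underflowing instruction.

21

38   : 38
pop  : (empty)
-8   : -8
pop  : (empty)
1    : 1
pop  : (empty)
-25  : -25
11   : -25 11
dup  : -25 11 11
sub  : -25 0
sub  : -25
-46  : -25 -46
dup  : -25 -46 -46
dup  : -25 -46 -46 -46
mod  : -25 -46 0
mul  : -25 0
exch : 0 -25
sub  : 25
dup  : 25 25
sub  : 0
idiv  — needs 2 operands, stack has 1 → underflow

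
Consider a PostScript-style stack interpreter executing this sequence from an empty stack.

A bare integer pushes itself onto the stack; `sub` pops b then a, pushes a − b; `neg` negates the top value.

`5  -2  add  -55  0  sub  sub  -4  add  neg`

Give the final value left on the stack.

-54

5    [5]
-2   [5, -2]
add  [3]
-55  [3, -55]
0    [3, -55, 0]
sub  [3, -55]
sub  [58]
-4   [58, -4]
add  [54]
neg  [-54]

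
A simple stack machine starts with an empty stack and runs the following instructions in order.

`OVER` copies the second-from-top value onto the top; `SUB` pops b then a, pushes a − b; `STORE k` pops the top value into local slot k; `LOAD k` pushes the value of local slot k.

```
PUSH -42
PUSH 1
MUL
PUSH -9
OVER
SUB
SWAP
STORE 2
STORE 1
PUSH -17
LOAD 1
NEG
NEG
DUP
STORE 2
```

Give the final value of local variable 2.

33

PUSH -42  [-42]
PUSH 1    [-42, 1]
MUL       [-42]
PUSH -9   [-42, -9]
OVER      [-42, -9, -42]
SUB       [-42, 33]
SWAP      [33, -42]
STORE 2   [33]
STORE 1   []
PUSH -17  [-17]
LOAD 1    [-17, 33]
NEG       [-17, -33]
NEG       [-17, 33]
DUP       [-17, 33, 33]
STORE 2   [-17, 33]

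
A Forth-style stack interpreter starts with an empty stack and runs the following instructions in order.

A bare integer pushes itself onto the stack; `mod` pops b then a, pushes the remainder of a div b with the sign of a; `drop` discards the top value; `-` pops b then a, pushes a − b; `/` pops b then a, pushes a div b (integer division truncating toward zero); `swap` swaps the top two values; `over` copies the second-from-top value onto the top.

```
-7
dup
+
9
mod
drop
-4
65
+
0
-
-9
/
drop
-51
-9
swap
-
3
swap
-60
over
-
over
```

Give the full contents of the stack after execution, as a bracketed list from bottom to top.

-7   : [-7]
dup  : [-7, -7]
+    : [-14]
9    : [-14, 9]
mod  : [-5]
drop : []
-4   : [-4]
65   : [-4, 65]
+    : [61]
0    : [61, 0]
-    : [61]
-9   : [61, -9]
/    : [-6]
drop : []
-51  : [-51]
-9   : [-51, -9]
swap : [-9, -51]
-    : [42]
3    : [42, 3]
swap : [3, 42]
-60  : [3, 42, -60]
over : [3, 42, -60, 42]
-    : [3, 42, -102]
over : [3, 42, -102, 42]

[3, 42, -102, 42]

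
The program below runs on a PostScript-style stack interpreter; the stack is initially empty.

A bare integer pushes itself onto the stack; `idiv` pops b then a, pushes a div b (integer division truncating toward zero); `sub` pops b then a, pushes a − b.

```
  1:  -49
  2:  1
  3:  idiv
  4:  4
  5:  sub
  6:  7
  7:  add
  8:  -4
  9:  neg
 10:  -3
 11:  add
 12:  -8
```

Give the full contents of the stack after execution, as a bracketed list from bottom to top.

-49  : -49
1    : -49 1
idiv : -49
4    : -49 4
sub  : -53
7    : -53 7
add  : -46
-4   : -46 -4
neg  : -46 4
-3   : -46 4 -3
add  : -46 1
-8   : -46 1 -8

[-46, 1, -8]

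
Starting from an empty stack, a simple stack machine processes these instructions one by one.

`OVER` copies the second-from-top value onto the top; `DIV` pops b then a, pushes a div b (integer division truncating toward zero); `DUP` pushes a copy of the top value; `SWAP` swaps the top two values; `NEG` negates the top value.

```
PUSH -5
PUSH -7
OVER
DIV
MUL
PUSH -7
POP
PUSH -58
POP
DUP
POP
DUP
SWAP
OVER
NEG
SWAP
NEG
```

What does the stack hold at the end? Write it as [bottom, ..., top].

[-5, 5, 5]

PUSH -5  : [-5]
PUSH -7  : [-5, -7]
OVER     : [-5, -7, -5]
DIV      : [-5, 1]
MUL      : [-5]
PUSH -7  : [-5, -7]
POP      : [-5]
PUSH -58 : [-5, -58]
POP      : [-5]
DUP      : [-5, -5]
POP      : [-5]
DUP      : [-5, -5]
SWAP     : [-5, -5]
OVER     : [-5, -5, -5]
NEG      : [-5, -5, 5]
SWAP     : [-5, 5, -5]
NEG      : [-5, 5, 5]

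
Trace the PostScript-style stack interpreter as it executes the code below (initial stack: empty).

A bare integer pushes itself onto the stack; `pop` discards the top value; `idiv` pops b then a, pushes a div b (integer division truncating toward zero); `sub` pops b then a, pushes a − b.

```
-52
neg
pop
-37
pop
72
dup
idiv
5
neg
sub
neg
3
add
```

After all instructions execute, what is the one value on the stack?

-3

-52   -52
neg   52
pop   (empty)
-37   -37
pop   (empty)
72    72
dup   72 72
idiv  1
5     1 5
neg   1 -5
sub   6
neg   -6
3     -6 3
add   -3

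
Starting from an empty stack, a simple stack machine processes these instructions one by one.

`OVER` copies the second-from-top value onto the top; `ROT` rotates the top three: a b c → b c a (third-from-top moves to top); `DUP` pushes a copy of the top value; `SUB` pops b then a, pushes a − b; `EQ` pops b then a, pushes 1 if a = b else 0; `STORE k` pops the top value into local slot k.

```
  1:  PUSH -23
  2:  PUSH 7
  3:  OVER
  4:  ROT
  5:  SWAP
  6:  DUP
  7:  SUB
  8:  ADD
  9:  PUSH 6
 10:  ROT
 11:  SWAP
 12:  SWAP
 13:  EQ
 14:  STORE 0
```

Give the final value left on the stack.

PUSH -23 : [-23]
PUSH 7   : [-23, 7]
OVER     : [-23, 7, -23]
ROT      : [7, -23, -23]
SWAP     : [7, -23, -23]
DUP      : [7, -23, -23, -23]
SUB      : [7, -23, 0]
ADD      : [7, -23]
PUSH 6   : [7, -23, 6]
ROT      : [-23, 6, 7]
SWAP     : [-23, 7, 6]
SWAP     : [-23, 6, 7]
EQ       : [-23, 0]
STORE 0  : [-23]

-23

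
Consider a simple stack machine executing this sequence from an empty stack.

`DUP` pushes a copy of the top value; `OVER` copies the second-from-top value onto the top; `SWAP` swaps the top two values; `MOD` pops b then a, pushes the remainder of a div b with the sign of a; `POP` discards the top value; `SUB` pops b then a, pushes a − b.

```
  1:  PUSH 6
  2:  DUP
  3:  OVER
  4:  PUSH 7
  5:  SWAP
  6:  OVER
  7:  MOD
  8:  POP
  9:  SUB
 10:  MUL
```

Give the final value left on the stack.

-6

PUSH 6 : 6
DUP    : 6 6
OVER   : 6 6 6
PUSH 7 : 6 6 6 7
SWAP   : 6 6 7 6
OVER   : 6 6 7 6 7
MOD    : 6 6 7 6
POP    : 6 6 7
SUB    : 6 -1
MUL    : -6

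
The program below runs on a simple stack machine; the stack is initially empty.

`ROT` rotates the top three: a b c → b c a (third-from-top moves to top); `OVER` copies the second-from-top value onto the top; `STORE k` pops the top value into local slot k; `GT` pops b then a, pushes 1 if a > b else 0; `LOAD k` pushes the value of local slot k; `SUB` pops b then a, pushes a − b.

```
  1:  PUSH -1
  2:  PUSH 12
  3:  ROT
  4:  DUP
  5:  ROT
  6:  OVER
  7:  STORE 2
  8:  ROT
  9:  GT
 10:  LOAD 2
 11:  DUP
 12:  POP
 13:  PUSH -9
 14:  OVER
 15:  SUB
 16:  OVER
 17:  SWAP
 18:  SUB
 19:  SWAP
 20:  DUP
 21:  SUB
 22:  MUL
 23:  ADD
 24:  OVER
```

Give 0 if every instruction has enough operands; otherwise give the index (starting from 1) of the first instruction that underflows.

PUSH -1 : -1
PUSH 12 : -1 12
ROT  — needs 3 operands, stack has 2 → underflow

3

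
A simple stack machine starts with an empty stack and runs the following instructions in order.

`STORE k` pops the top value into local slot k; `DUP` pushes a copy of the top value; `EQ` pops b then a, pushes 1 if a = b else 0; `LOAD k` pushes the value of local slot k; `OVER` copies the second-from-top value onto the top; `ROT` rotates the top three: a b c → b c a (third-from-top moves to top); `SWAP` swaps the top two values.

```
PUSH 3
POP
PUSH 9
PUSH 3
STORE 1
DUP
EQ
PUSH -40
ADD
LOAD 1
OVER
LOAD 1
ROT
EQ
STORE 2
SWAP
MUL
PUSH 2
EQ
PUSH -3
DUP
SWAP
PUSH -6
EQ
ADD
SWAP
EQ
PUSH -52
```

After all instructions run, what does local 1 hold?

3

PUSH 3   -> [3]
POP      -> []
PUSH 9   -> [9]
PUSH 3   -> [9, 3]
STORE 1  -> [9]
DUP      -> [9, 9]
EQ       -> [1]
PUSH -40 -> [1, -40]
ADD      -> [-39]
LOAD 1   -> [-39, 3]
OVER     -> [-39, 3, -39]
LOAD 1   -> [-39, 3, -39, 3]
ROT      -> [-39, -39, 3, 3]
EQ       -> [-39, -39, 1]
STORE 2  -> [-39, -39]
SWAP     -> [-39, -39]
MUL      -> [1521]
PUSH 2   -> [1521, 2]
EQ       -> [0]
PUSH -3  -> [0, -3]
DUP      -> [0, -3, -3]
SWAP     -> [0, -3, -3]
PUSH -6  -> [0, -3, -3, -6]
EQ       -> [0, -3, 0]
ADD      -> [0, -3]
SWAP     -> [-3, 0]
EQ       -> [0]
PUSH -52 -> [0, -52]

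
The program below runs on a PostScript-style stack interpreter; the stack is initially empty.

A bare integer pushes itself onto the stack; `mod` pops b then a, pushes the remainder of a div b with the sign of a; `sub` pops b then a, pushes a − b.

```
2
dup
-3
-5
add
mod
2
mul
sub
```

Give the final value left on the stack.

2   -> 2
dup -> 2 2
-3  -> 2 2 -3
-5  -> 2 2 -3 -5
add -> 2 2 -8
mod -> 2 2
2   -> 2 2 2
mul -> 2 4
sub -> -2

-2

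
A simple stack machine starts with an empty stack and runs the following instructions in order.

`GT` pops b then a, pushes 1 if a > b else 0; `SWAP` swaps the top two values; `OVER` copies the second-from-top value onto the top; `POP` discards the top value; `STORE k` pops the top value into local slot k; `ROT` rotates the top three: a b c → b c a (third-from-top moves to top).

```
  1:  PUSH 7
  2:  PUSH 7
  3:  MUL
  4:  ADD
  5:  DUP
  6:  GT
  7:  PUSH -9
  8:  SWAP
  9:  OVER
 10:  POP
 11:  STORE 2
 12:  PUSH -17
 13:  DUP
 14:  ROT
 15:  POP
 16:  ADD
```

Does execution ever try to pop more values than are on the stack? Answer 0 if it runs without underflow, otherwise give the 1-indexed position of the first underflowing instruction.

PUSH 7 → [7]
PUSH 7 → [7, 7]
MUL    → [49]
ADD  — needs 2 operands, stack has 1 → underflow

4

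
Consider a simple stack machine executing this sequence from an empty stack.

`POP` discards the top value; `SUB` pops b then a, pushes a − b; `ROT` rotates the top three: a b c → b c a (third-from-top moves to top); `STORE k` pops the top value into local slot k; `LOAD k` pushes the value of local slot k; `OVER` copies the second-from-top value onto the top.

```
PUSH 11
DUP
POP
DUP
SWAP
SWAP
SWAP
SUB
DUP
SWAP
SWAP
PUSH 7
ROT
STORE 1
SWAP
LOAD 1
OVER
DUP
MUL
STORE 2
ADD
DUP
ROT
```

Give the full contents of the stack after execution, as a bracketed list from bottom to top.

PUSH 11 : 11
DUP     : 11 11
POP     : 11
DUP     : 11 11
SWAP    : 11 11
SWAP    : 11 11
SWAP    : 11 11
SUB     : 0
DUP     : 0 0
SWAP    : 0 0
SWAP    : 0 0
PUSH 7  : 0 0 7
ROT     : 0 7 0
STORE 1 : 0 7
SWAP    : 7 0
LOAD 1  : 7 0 0
OVER    : 7 0 0 0
DUP     : 7 0 0 0 0
MUL     : 7 0 0 0
STORE 2 : 7 0 0
ADD     : 7 0
DUP     : 7 0 0
ROT     : 0 0 7

[0, 0, 7]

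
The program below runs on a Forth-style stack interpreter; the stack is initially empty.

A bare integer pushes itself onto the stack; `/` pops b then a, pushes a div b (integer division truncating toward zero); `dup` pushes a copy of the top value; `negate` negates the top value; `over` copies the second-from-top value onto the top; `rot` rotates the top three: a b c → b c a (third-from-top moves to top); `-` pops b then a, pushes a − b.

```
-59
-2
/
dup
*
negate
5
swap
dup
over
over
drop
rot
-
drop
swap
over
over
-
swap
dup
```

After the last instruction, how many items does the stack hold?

4

-59    → -59
-2     → -59 -2
/      → 29
dup    → 29 29
*      → 841
negate → -841
5      → -841 5
swap   → 5 -841
dup    → 5 -841 -841
over   → 5 -841 -841 -841
over   → 5 -841 -841 -841 -841
drop   → 5 -841 -841 -841
rot    → 5 -841 -841 -841
-      → 5 -841 0
drop   → 5 -841
swap   → -841 5
over   → -841 5 -841
over   → -841 5 -841 5
-      → -841 5 -846
swap   → -841 -846 5
dup    → -841 -846 5 5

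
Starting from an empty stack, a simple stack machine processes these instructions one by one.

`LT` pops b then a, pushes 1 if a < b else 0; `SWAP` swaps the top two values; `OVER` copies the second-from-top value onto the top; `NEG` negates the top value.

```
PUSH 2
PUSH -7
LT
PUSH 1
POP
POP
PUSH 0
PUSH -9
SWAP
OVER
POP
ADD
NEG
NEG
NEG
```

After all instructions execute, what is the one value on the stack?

9

PUSH 2  → 2
PUSH -7 → 2 -7
LT      → 0
PUSH 1  → 0 1
POP     → 0
POP     → (empty)
PUSH 0  → 0
PUSH -9 → 0 -9
SWAP    → -9 0
OVER    → -9 0 -9
POP     → -9 0
ADD     → -9
NEG     → 9
NEG     → -9
NEG     → 9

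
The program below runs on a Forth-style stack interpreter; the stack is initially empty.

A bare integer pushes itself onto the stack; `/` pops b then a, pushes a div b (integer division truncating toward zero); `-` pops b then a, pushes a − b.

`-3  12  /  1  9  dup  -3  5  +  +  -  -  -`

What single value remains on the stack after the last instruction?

-3  : -3
12  : -3 12
/   : 0
1   : 0 1
9   : 0 1 9
dup : 0 1 9 9
-3  : 0 1 9 9 -3
5   : 0 1 9 9 -3 5
+   : 0 1 9 9 2
+   : 0 1 9 11
-   : 0 1 -2
-   : 0 3
-   : -3

-3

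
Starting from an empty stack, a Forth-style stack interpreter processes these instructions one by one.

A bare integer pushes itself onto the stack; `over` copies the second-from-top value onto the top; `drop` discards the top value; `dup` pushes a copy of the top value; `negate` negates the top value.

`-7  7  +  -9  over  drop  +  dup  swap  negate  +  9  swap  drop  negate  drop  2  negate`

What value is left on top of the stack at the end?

-2

-7      [-7]
7       [-7, 7]
+       [0]
-9      [0, -9]
over    [0, -9, 0]
drop    [0, -9]
+       [-9]
dup     [-9, -9]
swap    [-9, -9]
negate  [-9, 9]
+       [0]
9       [0, 9]
swap    [9, 0]
drop    [9]
negate  [-9]
drop    []
2       [2]
negate  [-2]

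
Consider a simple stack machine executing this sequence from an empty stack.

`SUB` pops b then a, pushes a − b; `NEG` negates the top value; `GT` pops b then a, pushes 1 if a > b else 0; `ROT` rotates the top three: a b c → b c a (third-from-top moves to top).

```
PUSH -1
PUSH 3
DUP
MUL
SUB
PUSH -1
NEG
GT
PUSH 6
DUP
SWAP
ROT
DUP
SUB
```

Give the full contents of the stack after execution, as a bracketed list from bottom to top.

PUSH -1 : -1
PUSH 3  : -1 3
DUP     : -1 3 3
MUL     : -1 9
SUB     : -10
PUSH -1 : -10 -1
NEG     : -10 1
GT      : 0
PUSH 6  : 0 6
DUP     : 0 6 6
SWAP    : 0 6 6
ROT     : 6 6 0
DUP     : 6 6 0 0
SUB     : 6 6 0

[6, 6, 0]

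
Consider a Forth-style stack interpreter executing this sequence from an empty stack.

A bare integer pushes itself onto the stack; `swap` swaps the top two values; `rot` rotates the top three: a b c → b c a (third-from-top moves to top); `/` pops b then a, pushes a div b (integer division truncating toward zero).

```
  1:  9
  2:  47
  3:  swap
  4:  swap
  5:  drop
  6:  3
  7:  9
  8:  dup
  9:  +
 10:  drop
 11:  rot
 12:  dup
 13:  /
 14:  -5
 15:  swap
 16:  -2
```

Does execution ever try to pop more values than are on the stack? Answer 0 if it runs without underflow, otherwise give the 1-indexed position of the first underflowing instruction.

11

9    -> 9
47   -> 9 47
swap -> 47 9
swap -> 9 47
drop -> 9
3    -> 9 3
9    -> 9 3 9
dup  -> 9 3 9 9
+    -> 9 3 18
drop -> 9 3
rot  — needs 3 operands, stack has 2 → underflow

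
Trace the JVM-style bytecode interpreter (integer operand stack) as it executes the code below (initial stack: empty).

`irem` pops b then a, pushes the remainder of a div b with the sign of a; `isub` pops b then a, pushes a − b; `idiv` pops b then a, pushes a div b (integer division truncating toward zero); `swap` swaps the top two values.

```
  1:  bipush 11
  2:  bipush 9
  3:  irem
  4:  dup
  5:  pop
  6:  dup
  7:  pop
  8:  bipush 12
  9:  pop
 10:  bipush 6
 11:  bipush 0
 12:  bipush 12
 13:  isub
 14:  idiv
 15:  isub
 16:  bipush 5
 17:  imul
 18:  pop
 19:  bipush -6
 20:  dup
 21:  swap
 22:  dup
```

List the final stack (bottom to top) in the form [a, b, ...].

bipush 11  [11]
bipush 9   [11, 9]
irem       [2]
dup        [2, 2]
pop        [2]
dup        [2, 2]
pop        [2]
bipush 12  [2, 12]
pop        [2]
bipush 6   [2, 6]
bipush 0   [2, 6, 0]
bipush 12  [2, 6, 0, 12]
isub       [2, 6, -12]
idiv       [2, 0]
isub       [2]
bipush 5   [2, 5]
imul       [10]
pop        []
bipush -6  [-6]
dup        [-6, -6]
swap       [-6, -6]
dup        [-6, -6, -6]

[-6, -6, -6]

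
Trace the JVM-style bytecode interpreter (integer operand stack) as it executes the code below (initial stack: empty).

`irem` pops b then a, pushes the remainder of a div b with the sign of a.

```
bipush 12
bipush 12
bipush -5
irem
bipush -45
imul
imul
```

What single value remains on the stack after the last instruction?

bipush 12  : [12]
bipush 12  : [12, 12]
bipush -5  : [12, 12, -5]
irem       : [12, 2]
bipush -45 : [12, 2, -45]
imul       : [12, -90]
imul       : [-1080]

-1080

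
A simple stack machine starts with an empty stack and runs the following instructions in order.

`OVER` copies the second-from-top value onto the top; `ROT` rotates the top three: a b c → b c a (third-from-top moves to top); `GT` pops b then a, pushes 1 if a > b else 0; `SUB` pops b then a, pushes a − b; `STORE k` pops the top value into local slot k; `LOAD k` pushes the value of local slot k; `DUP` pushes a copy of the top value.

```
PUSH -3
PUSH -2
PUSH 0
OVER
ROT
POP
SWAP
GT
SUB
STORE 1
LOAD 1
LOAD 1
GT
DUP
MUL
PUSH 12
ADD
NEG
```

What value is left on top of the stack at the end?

-12

PUSH -3 : -3
PUSH -2 : -3 -2
PUSH 0  : -3 -2 0
OVER    : -3 -2 0 -2
ROT     : -3 0 -2 -2
POP     : -3 0 -2
SWAP    : -3 -2 0
GT      : -3 0
SUB     : -3
STORE 1 : (empty)
LOAD 1  : -3
LOAD 1  : -3 -3
GT      : 0
DUP     : 0 0
MUL     : 0
PUSH 12 : 0 12
ADD     : 12
NEG     : -12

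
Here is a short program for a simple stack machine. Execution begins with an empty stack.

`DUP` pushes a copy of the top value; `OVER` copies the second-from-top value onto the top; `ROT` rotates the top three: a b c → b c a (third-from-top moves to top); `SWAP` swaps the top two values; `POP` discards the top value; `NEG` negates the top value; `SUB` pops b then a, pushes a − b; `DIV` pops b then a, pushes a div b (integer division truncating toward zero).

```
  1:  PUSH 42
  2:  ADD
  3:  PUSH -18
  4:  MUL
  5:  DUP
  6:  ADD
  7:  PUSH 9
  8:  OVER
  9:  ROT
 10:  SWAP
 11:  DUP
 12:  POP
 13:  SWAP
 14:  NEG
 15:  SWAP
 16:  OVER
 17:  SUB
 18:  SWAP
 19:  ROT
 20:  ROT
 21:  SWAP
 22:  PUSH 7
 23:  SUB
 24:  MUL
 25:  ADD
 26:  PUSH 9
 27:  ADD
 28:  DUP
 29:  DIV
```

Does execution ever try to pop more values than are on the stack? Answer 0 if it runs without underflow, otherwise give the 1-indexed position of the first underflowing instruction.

2

PUSH 42  42
ADD  — needs 2 operands, stack has 1 → underflow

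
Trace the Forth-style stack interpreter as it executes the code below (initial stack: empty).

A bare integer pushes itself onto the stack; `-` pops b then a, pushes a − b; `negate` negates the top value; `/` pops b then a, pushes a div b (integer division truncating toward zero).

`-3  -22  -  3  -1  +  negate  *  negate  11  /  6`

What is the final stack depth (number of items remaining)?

2

-3     → [-3]
-22    → [-3, -22]
-      → [19]
3      → [19, 3]
-1     → [19, 3, -1]
+      → [19, 2]
negate → [19, -2]
*      → [-38]
negate → [38]
11     → [38, 11]
/      → [3]
6      → [3, 6]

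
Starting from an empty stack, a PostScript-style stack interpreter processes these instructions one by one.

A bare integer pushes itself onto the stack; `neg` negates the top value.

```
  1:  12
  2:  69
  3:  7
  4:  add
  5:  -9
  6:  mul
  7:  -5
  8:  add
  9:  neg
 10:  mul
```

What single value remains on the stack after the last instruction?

8268

12  -> [12]
69  -> [12, 69]
7   -> [12, 69, 7]
add -> [12, 76]
-9  -> [12, 76, -9]
mul -> [12, -684]
-5  -> [12, -684, -5]
add -> [12, -689]
neg -> [12, 689]
mul -> [8268]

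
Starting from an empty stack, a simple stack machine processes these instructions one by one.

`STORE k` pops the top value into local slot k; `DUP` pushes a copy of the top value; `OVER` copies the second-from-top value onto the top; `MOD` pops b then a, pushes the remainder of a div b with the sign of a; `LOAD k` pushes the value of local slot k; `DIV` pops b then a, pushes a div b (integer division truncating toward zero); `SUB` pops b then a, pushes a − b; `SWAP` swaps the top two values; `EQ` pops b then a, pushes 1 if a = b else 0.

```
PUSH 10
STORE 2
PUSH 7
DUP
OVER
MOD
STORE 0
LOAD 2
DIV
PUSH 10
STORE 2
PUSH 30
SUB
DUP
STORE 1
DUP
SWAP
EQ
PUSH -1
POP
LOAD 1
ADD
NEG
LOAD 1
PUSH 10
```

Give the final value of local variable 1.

-30

PUSH 10 → 10
STORE 2 → (empty)
PUSH 7  → 7
DUP     → 7 7
OVER    → 7 7 7
MOD     → 7 0
STORE 0 → 7
LOAD 2  → 7 10
DIV     → 0
PUSH 10 → 0 10
STORE 2 → 0
PUSH 30 → 0 30
SUB     → -30
DUP     → -30 -30
STORE 1 → -30
DUP     → -30 -30
SWAP    → -30 -30
EQ      → 1
PUSH -1 → 1 -1
POP     → 1
LOAD 1  → 1 -30
ADD     → -29
NEG     → 29
LOAD 1  → 29 -30
PUSH 10 → 29 -30 10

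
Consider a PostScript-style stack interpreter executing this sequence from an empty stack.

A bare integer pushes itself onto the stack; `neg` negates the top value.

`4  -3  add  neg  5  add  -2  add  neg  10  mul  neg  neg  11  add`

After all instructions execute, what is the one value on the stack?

4   : [4]
-3  : [4, -3]
add : [1]
neg : [-1]
5   : [-1, 5]
add : [4]
-2  : [4, -2]
add : [2]
neg : [-2]
10  : [-2, 10]
mul : [-20]
neg : [20]
neg : [-20]
11  : [-20, 11]
add : [-9]

-9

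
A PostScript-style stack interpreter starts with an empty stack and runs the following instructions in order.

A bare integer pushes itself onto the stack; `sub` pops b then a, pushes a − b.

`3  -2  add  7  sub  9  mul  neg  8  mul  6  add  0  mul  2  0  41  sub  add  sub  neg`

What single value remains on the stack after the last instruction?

3    3
-2   3 -2
add  1
7    1 7
sub  -6
9    -6 9
mul  -54
neg  54
8    54 8
mul  432
6    432 6
add  438
0    438 0
mul  0
2    0 2
0    0 2 0
41   0 2 0 41
sub  0 2 -41
add  0 -39
sub  39
neg  -39

-39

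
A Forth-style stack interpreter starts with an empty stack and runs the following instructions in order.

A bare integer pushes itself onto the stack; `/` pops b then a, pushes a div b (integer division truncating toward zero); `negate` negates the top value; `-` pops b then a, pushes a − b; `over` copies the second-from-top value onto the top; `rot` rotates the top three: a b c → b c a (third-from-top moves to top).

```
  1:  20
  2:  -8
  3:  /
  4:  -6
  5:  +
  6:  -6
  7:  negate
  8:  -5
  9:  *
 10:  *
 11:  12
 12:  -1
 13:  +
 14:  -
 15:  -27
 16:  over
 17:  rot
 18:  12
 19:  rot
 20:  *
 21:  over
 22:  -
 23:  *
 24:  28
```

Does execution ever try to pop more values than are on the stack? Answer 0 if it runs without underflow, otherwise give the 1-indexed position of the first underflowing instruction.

0

20      [20]
-8      [20, -8]
/       [-2]
-6      [-2, -6]
+       [-8]
-6      [-8, -6]
negate  [-8, 6]
-5      [-8, 6, -5]
*       [-8, -30]
*       [240]
12      [240, 12]
-1      [240, 12, -1]
+       [240, 11]
-       [229]
-27     [229, -27]
over    [229, -27, 229]
rot     [-27, 229, 229]
12      [-27, 229, 229, 12]
rot     [-27, 229, 12, 229]
*       [-27, 229, 2748]
over    [-27, 229, 2748, 229]
-       [-27, 229, 2519]
*       [-27, 576851]
28      [-27, 576851, 28]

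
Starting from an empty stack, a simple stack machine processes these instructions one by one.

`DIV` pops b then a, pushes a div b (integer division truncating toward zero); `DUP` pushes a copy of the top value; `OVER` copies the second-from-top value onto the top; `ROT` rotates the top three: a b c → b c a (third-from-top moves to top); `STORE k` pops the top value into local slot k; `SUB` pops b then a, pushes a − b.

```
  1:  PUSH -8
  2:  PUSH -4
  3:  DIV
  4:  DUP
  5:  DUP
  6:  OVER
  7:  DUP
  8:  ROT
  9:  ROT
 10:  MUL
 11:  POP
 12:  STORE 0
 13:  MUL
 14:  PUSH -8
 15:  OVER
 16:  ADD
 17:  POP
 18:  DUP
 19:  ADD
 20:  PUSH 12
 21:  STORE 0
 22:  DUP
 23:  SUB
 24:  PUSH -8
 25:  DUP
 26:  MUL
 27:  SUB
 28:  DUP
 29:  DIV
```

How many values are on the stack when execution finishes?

1

PUSH -8  -8
PUSH -4  -8 -4
DIV      2
DUP      2 2
DUP      2 2 2
OVER     2 2 2 2
DUP      2 2 2 2 2
ROT      2 2 2 2 2
ROT      2 2 2 2 2
MUL      2 2 2 4
POP      2 2 2
STORE 0  2 2
MUL      4
PUSH -8  4 -8
OVER     4 -8 4
ADD      4 -4
POP      4
DUP      4 4
ADD      8
PUSH 12  8 12
STORE 0  8
DUP      8 8
SUB      0
PUSH -8  0 -8
DUP      0 -8 -8
MUL      0 64
SUB      -64
DUP      -64 -64
DIV      1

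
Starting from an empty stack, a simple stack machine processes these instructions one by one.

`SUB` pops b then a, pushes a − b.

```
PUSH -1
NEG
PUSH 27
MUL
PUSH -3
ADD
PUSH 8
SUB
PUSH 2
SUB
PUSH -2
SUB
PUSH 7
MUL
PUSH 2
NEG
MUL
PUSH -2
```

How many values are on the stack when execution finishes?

2

PUSH -1 : -1
NEG     : 1
PUSH 27 : 1 27
MUL     : 27
PUSH -3 : 27 -3
ADD     : 24
PUSH 8  : 24 8
SUB     : 16
PUSH 2  : 16 2
SUB     : 14
PUSH -2 : 14 -2
SUB     : 16
PUSH 7  : 16 7
MUL     : 112
PUSH 2  : 112 2
NEG     : 112 -2
MUL     : -224
PUSH -2 : -224 -2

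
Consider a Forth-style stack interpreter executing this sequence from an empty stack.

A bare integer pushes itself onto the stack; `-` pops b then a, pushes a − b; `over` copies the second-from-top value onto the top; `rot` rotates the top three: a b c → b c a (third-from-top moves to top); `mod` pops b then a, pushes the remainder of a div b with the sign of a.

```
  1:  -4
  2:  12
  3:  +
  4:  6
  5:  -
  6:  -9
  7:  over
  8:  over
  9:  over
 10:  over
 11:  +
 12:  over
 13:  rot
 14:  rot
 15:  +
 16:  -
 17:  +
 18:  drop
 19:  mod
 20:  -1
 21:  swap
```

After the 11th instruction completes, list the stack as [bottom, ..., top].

[2, -9, 2, -9, -7]

-4   -> -4
12   -> -4 12
+    -> 8
6    -> 8 6
-    -> 2
-9   -> 2 -9
over -> 2 -9 2
over -> 2 -9 2 -9
over -> 2 -9 2 -9 2
over -> 2 -9 2 -9 2 -9
+    -> 2 -9 2 -9 -7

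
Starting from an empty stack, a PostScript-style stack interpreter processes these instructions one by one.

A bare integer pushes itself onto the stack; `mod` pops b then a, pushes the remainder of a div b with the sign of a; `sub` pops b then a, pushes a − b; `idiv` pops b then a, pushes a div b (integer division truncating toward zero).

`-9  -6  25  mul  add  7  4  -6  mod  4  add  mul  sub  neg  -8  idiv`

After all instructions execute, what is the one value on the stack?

-26

-9   → -9
-6   → -9 -6
25   → -9 -6 25
mul  → -9 -150
add  → -159
7    → -159 7
4    → -159 7 4
-6   → -159 7 4 -6
mod  → -159 7 4
4    → -159 7 4 4
add  → -159 7 8
mul  → -159 56
sub  → -215
neg  → 215
-8   → 215 -8
idiv → -26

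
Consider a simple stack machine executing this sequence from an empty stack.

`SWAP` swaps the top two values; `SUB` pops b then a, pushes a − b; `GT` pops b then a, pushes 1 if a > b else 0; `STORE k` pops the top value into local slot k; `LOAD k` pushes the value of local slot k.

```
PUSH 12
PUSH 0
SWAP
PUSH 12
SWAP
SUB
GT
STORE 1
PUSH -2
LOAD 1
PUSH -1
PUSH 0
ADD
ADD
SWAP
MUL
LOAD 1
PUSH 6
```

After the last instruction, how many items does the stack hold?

3

PUSH 12 : [12]
PUSH 0  : [12, 0]
SWAP    : [0, 12]
PUSH 12 : [0, 12, 12]
SWAP    : [0, 12, 12]
SUB     : [0, 0]
GT      : [0]
STORE 1 : []
PUSH -2 : [-2]
LOAD 1  : [-2, 0]
PUSH -1 : [-2, 0, -1]
PUSH 0  : [-2, 0, -1, 0]
ADD     : [-2, 0, -1]
ADD     : [-2, -1]
SWAP    : [-1, -2]
MUL     : [2]
LOAD 1  : [2, 0]
PUSH 6  : [2, 0, 6]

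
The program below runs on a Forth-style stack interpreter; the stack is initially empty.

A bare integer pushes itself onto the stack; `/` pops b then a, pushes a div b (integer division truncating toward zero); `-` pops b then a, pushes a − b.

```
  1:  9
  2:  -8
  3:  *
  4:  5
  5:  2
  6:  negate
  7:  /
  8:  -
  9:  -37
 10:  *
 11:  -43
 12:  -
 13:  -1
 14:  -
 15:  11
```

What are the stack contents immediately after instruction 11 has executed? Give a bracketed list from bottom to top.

[2590, -43]

9      → 9
-8     → 9 -8
*      → -72
5      → -72 5
2      → -72 5 2
negate → -72 5 -2
/      → -72 -2
-      → -70
-37    → -70 -37
*      → 2590
-43    → 2590 -43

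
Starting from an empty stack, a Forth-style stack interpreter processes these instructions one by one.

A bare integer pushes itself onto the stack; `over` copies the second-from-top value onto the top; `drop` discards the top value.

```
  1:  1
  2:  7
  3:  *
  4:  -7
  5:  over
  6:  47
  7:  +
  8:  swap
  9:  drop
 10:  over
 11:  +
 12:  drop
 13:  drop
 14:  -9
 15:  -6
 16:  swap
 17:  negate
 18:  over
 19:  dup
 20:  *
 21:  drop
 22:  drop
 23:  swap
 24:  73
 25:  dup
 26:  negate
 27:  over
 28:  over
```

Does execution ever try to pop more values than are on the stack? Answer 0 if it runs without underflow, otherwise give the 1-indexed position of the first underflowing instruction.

1      → 1
7      → 1 7
*      → 7
-7     → 7 -7
over   → 7 -7 7
47     → 7 -7 7 47
+      → 7 -7 54
swap   → 7 54 -7
drop   → 7 54
over   → 7 54 7
+      → 7 61
drop   → 7
drop   → (empty)
-9     → -9
-6     → -9 -6
swap   → -6 -9
negate → -6 9
over   → -6 9 -6
dup    → -6 9 -6 -6
*      → -6 9 36
drop   → -6 9
drop   → -6
swap  — needs 2 operands, stack has 1 → underflow

23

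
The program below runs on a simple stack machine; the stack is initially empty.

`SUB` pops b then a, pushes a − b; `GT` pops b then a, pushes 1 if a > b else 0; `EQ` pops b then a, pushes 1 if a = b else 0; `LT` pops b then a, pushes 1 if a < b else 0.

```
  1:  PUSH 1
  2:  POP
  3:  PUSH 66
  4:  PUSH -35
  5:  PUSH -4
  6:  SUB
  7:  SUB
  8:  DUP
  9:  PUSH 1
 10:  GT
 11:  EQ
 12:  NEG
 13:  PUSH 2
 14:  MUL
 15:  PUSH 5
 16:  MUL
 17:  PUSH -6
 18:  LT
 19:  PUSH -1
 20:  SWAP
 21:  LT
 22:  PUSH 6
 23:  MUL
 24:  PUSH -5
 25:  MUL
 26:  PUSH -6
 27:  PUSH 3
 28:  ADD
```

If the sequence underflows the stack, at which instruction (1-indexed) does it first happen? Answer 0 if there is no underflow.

PUSH 1   : 1
POP      : (empty)
PUSH 66  : 66
PUSH -35 : 66 -35
PUSH -4  : 66 -35 -4
SUB      : 66 -31
SUB      : 97
DUP      : 97 97
PUSH 1   : 97 97 1
GT       : 97 1
EQ       : 0
NEG      : 0
PUSH 2   : 0 2
MUL      : 0
PUSH 5   : 0 5
MUL      : 0
PUSH -6  : 0 -6
LT       : 0
PUSH -1  : 0 -1
SWAP     : -1 0
LT       : 1
PUSH 6   : 1 6
MUL      : 6
PUSH -5  : 6 -5
MUL      : -30
PUSH -6  : -30 -6
PUSH 3   : -30 -6 3
ADD      : -30 -3

0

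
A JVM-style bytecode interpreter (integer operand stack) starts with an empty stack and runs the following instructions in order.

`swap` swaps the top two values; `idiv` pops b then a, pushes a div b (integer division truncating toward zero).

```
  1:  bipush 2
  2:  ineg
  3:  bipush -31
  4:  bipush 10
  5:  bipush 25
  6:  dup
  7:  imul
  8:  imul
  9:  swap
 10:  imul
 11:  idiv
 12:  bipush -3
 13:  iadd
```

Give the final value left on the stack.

bipush 2   -> [2]
ineg       -> [-2]
bipush -31 -> [-2, -31]
bipush 10  -> [-2, -31, 10]
bipush 25  -> [-2, -31, 10, 25]
dup        -> [-2, -31, 10, 25, 25]
imul       -> [-2, -31, 10, 625]
imul       -> [-2, -31, 6250]
swap       -> [-2, 6250, -31]
imul       -> [-2, -193750]
idiv       -> [0]
bipush -3  -> [0, -3]
iadd       -> [-3]

-3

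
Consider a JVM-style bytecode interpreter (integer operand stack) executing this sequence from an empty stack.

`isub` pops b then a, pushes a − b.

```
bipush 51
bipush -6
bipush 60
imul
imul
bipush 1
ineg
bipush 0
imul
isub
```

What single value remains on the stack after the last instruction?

-18360

bipush 51 -> 51
bipush -6 -> 51 -6
bipush 60 -> 51 -6 60
imul      -> 51 -360
imul      -> -18360
bipush 1  -> -18360 1
ineg      -> -18360 -1
bipush 0  -> -18360 -1 0
imul      -> -18360 0
isub      -> -18360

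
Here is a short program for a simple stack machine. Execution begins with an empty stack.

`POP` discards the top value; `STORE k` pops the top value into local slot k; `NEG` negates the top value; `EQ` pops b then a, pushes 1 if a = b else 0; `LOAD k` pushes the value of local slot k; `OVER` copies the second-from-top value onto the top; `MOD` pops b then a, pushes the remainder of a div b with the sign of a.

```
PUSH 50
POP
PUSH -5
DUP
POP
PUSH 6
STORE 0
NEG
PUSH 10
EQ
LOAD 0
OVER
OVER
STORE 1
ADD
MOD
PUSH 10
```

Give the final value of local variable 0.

6

PUSH 50  50
POP      (empty)
PUSH -5  -5
DUP      -5 -5
POP      -5
PUSH 6   -5 6
STORE 0  -5
NEG      5
PUSH 10  5 10
EQ       0
LOAD 0   0 6
OVER     0 6 0
OVER     0 6 0 6
STORE 1  0 6 0
ADD      0 6
MOD      0
PUSH 10  0 10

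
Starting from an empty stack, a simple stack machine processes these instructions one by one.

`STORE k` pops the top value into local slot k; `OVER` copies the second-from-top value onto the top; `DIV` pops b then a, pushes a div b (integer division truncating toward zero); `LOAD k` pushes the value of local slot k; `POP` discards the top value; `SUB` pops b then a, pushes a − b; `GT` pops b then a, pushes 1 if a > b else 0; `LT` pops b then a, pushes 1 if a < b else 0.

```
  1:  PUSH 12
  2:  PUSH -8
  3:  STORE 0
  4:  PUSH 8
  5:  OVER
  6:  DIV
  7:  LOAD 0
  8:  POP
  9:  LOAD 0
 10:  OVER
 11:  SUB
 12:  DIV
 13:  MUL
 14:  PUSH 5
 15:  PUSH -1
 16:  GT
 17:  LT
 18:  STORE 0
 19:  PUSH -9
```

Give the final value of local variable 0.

1

PUSH 12 → 12
PUSH -8 → 12 -8
STORE 0 → 12
PUSH 8  → 12 8
OVER    → 12 8 12
DIV     → 12 0
LOAD 0  → 12 0 -8
POP     → 12 0
LOAD 0  → 12 0 -8
OVER    → 12 0 -8 0
SUB     → 12 0 -8
DIV     → 12 0
MUL     → 0
PUSH 5  → 0 5
PUSH -1 → 0 5 -1
GT      → 0 1
LT      → 1
STORE 0 → (empty)
PUSH -9 → -9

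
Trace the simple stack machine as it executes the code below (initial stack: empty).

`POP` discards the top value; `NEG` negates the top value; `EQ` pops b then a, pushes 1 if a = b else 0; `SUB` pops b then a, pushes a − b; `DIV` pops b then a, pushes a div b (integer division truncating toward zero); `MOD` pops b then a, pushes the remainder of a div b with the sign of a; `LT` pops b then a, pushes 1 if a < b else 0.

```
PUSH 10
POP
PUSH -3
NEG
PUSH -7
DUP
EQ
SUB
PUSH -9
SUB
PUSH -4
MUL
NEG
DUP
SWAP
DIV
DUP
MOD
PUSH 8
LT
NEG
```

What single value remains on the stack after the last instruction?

PUSH 10 → [10]
POP     → []
PUSH -3 → [-3]
NEG     → [3]
PUSH -7 → [3, -7]
DUP     → [3, -7, -7]
EQ      → [3, 1]
SUB     → [2]
PUSH -9 → [2, -9]
SUB     → [11]
PUSH -4 → [11, -4]
MUL     → [-44]
NEG     → [44]
DUP     → [44, 44]
SWAP    → [44, 44]
DIV     → [1]
DUP     → [1, 1]
MOD     → [0]
PUSH 8  → [0, 8]
LT      → [1]
NEG     → [-1]

-1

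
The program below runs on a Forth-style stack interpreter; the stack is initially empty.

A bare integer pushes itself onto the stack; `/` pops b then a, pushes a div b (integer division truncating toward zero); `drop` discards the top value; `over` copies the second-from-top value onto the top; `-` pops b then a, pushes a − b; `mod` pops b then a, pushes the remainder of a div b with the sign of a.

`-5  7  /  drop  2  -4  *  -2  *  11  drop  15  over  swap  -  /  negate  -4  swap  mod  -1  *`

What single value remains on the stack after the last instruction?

4

-5     -> -5
7      -> -5 7
/      -> 0
drop   -> (empty)
2      -> 2
-4     -> 2 -4
*      -> -8
-2     -> -8 -2
*      -> 16
11     -> 16 11
drop   -> 16
15     -> 16 15
over   -> 16 15 16
swap   -> 16 16 15
-      -> 16 1
/      -> 16
negate -> -16
-4     -> -16 -4
swap   -> -4 -16
mod    -> -4
-1     -> -4 -1
*      -> 4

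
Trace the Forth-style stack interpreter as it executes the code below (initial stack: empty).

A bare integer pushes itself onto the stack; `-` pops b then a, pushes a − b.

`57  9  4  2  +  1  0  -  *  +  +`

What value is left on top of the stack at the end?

72

57 -> 57
9  -> 57 9
4  -> 57 9 4
2  -> 57 9 4 2
+  -> 57 9 6
1  -> 57 9 6 1
0  -> 57 9 6 1 0
-  -> 57 9 6 1
*  -> 57 9 6
+  -> 57 15
+  -> 72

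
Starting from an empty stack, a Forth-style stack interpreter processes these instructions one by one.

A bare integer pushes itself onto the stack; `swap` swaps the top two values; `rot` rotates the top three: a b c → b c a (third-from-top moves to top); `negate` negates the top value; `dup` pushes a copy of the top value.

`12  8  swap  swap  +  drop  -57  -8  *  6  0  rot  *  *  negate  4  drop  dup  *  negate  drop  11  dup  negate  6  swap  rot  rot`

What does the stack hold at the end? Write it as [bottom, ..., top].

[-11, 11, 6]

12     -> [12]
8      -> [12, 8]
swap   -> [8, 12]
swap   -> [12, 8]
+      -> [20]
drop   -> []
-57    -> [-57]
-8     -> [-57, -8]
*      -> [456]
6      -> [456, 6]
0      -> [456, 6, 0]
rot    -> [6, 0, 456]
*      -> [6, 0]
*      -> [0]
negate -> [0]
4      -> [0, 4]
drop   -> [0]
dup    -> [0, 0]
*      -> [0]
negate -> [0]
drop   -> []
11     -> [11]
dup    -> [11, 11]
negate -> [11, -11]
6      -> [11, -11, 6]
swap   -> [11, 6, -11]
rot    -> [6, -11, 11]
rot    -> [-11, 11, 6]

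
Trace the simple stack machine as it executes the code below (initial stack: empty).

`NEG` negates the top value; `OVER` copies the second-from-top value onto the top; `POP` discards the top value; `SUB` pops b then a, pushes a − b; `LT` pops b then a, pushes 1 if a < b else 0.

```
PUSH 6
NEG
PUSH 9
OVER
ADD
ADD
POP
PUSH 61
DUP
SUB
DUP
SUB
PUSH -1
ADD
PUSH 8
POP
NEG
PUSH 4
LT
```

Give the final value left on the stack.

PUSH 6  → 6
NEG     → -6
PUSH 9  → -6 9
OVER    → -6 9 -6
ADD     → -6 3
ADD     → -3
POP     → (empty)
PUSH 61 → 61
DUP     → 61 61
SUB     → 0
DUP     → 0 0
SUB     → 0
PUSH -1 → 0 -1
ADD     → -1
PUSH 8  → -1 8
POP     → -1
NEG     → 1
PUSH 4  → 1 4
LT      → 1

1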